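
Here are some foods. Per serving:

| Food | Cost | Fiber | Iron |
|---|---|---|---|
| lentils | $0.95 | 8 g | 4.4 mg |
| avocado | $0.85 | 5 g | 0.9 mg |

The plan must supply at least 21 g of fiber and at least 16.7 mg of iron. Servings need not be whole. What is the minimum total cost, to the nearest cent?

This is a tiny linear program; its minimum lies at a vertex of the feasible set. List the vertices and price them.
lentils only: max(21/8, 16.7/4.4) = 3.795 servings → $3.61.
avocado only: max(21/5, 16.7/0.9) = 18.56 servings → $15.77.
lentils + avocado with both targets exact would need a negative amount; discard.
The minimum over all feasible corners is $3.61.

$3.61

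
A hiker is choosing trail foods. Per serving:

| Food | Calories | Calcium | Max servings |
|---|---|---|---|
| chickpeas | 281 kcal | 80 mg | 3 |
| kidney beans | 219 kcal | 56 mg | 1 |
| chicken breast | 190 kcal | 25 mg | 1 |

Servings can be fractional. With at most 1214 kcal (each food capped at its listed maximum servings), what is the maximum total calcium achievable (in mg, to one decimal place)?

Calcium per kcal: chickpeas 0.2847, kidney beans 0.2557, chicken breast 0.1316.
Take 3 servings of chickpeas: uses 843 kcal, +240.0 mg calcium (running total 240.0 mg).
Take 1 serving of kidney beans: uses 219 kcal, +56.0 mg calcium (running total 296.0 mg).
Take 0.8 servings of chicken breast: uses 152 kcal, +20.0 mg calcium (running total 316.0 mg).
Filling greedily by calcium-per-kcal is optimal for one linear limit, giving 316.0 mg.

316.0 mg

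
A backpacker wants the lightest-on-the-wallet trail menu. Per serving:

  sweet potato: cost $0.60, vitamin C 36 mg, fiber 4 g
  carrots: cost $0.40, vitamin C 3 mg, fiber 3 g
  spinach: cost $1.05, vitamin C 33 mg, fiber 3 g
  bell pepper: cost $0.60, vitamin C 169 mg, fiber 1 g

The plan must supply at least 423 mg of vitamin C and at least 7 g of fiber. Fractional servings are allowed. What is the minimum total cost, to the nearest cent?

Minimising a linear cost over {vitamin C ≥ 423, fiber ≥ 7, servings ≥ 0} — the optimum is at a vertex, using one or two foods.
sweet potato only: max(423/36, 7/4) = 11.75 servings → $7.05.
carrots only: max(423/3, 7/3) = 141 servings → $56.40.
spinach only: max(423/33, 7/3) = 12.82 servings → $13.46.
bell pepper only: max(423/169, 7/1) = 7 servings → $4.20.
sweet potato + carrots: intersection lies outside the first quadrant.
sweet potato + spinach: intersection lies outside the first quadrant.
sweet potato + bell pepper with both tight: 1.188 servings and 2.25 servings → $2.06.
carrots + spinach with both targets exact would need a negative amount; discard.
carrots + bell pepper with both tight: 1.508 servings and 2.476 servings → $2.09.
spinach + bell pepper with both tight: 1.603 servings and 2.19 servings → $3.00.
The minimum over all feasible corners is $2.06.

$2.06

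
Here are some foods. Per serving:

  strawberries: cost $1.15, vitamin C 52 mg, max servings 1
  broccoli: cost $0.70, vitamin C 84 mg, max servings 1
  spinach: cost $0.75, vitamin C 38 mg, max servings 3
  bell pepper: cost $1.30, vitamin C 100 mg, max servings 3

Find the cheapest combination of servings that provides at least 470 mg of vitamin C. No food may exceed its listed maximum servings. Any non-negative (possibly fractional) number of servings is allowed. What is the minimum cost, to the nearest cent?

Cost per mg of vitamin C: broccoli $0.0083, bell pepper $0.0130, spinach $0.0197, strawberries $0.0221.
Take 1 serving of broccoli: +84.0 mg vitamin C for $0.70 (total $0.70, still need 386.0 mg).
Take 3 servings of bell pepper: +300.0 mg vitamin C for $3.90 (total $4.60, still need 86.0 mg).
Take 2.263 servings of spinach: +86.0 mg vitamin C for $1.70 (total $6.30, still need 0.0 mg).
Filling from the cheapest source first is optimal under one linear minimum: $6.30.

$6.30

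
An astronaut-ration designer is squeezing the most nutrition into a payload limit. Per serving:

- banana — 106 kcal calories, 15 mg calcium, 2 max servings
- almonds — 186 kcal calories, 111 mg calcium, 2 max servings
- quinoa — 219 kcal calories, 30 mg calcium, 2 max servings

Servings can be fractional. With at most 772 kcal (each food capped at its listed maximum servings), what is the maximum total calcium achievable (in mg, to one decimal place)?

Calcium per kcal: almonds 0.5968, banana 0.1415, quinoa 0.137.
Take 2 servings of almonds: uses 372 kcal, +222.0 mg calcium (running total 222.0 mg).
Take 2 servings of banana: uses 212 kcal, +30.0 mg calcium (running total 252.0 mg).
Take 0.8584 servings of quinoa: uses 188 kcal, +25.8 mg calcium (running total 277.8 mg).
Filling greedily by calcium-per-kcal is optimal for one linear limit, giving 277.8 mg.

277.8 mg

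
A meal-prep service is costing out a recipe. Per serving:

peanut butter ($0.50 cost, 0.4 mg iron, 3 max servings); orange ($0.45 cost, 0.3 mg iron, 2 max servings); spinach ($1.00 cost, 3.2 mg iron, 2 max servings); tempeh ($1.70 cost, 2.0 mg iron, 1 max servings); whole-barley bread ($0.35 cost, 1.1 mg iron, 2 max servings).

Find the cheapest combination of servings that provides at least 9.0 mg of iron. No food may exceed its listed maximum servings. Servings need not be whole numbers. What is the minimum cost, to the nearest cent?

$3.04

Cost per mg of iron: spinach $0.3125, whole-barley bread $0.3182, tempeh $0.8500, peanut butter $1.2500, orange $1.5000.
Take 2 servings of spinach: +6.4 mg iron for $2.00 (total $2.00, still need 2.6 mg).
Take 2 servings of whole-barley bread: +2.2 mg iron for $0.70 (total $2.70, still need 0.4 mg).
Take 0.2 servings of tempeh: +0.4 mg iron for $0.34 (total $3.04, still need 0.0 mg).
Greedy by cheapest-per-mg is optimal for a single linear constraint, so the minimum cost is $3.04.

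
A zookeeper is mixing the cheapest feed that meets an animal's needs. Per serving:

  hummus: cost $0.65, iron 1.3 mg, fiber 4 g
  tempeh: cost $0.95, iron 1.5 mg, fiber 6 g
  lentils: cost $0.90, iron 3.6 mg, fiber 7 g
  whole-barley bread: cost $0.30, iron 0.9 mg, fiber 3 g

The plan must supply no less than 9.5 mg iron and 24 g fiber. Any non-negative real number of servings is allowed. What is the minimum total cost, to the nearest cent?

$2.71

The cheapest plan sits at a corner of the feasible region — with two constraints it uses at most two foods.
hummus only: max(9.5/1.3, 24/4) = 7.308 servings → $4.75.
tempeh only: max(9.5/1.5, 24/6) = 6.333 servings → $6.02.
lentils only: max(9.5/3.6, 24/7) = 3.429 servings → $3.09.
whole-barley bread only: max(9.5/0.9, 24/3) = 10.56 servings → $3.17.
hummus + tempeh: the both-tight solution has a negative serving — not a feasible corner.
hummus + lentils with both tight: 3.755 servings and 1.283 servings → $3.60.
hummus + whole-barley bread: intersection lies outside the first quadrant.
tempeh + lentils with both tight: 1.793 servings and 1.892 servings → $3.41.
tempeh + whole-barley bread: the both-tight solution has a negative serving — not a feasible corner.
lentils + whole-barley bread with both tight: 1.533 servings and 4.422 servings → $2.71.
The minimum over all feasible corners is $2.71.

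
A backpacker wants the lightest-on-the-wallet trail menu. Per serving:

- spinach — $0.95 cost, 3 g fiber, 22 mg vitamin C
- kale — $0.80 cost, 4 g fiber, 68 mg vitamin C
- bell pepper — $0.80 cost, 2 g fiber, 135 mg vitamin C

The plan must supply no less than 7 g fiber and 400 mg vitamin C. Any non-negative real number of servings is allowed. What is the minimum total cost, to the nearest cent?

$2.51

spinach only: max(7/3, 400/22) = 18.18 servings → $17.27.
kale only: max(7/4, 400/68) = 5.882 servings → $4.71.
bell pepper only: max(7/2, 400/135) = 3.5 servings → $2.80.
spinach + kale: intersection lies outside the first quadrant.
spinach + bell pepper with both tight: 0.4017 servings and 2.898 servings → $2.70.
kale + bell pepper with both tight: 0.3589 servings and 2.782 servings → $2.51.
The minimum over all feasible corners is $2.51.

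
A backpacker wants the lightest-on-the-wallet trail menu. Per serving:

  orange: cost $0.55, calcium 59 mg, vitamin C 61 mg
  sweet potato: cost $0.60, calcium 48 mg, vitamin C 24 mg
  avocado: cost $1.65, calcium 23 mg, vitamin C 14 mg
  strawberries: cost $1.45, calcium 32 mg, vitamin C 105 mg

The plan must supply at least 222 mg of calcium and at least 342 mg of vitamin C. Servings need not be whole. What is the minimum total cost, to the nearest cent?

$3.08

orange only: max(222/59, 342/61) = 5.607 servings → $3.08.
sweet potato only: max(222/48, 342/24) = 14.25 servings → $8.55.
avocado only: max(222/23, 342/14) = 24.43 servings → $40.31.
strawberries only: max(222/32, 342/105) = 6.938 servings → $10.06.
orange + sweet potato: the both-tight solution has a negative serving — not a feasible corner.
orange + avocado with both targets exact would need a negative amount; discard.
orange + strawberries with both tight: 2.914 servings and 1.564 servings → $3.87.
sweet potato + avocado: intersection lies outside the first quadrant.
sweet potato + strawberries with both tight: 2.895 servings and 2.596 servings → $5.50.
avocado + strawberries with both tight: 6.287 servings and 2.419 servings → $13.88.
The minimum over all feasible corners is $3.08.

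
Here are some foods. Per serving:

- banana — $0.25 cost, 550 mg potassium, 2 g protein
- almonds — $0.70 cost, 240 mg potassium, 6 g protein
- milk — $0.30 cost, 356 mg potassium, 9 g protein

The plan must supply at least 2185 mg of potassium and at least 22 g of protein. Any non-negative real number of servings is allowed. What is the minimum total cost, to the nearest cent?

Check every corner: each single food scaled to meet both minima, and each pair solved so both constraints bind.
banana only: max(2185/550, 22/2) = 11 servings → $2.75.
almonds only: max(2185/240, 22/6) = 9.104 servings → $6.37.
milk only: max(2185/356, 22/9) = 6.138 servings → $1.84.
banana + almonds with both tight: 2.777 servings and 2.741 servings → $2.61.
banana + milk with both tight: 2.792 servings and 1.824 servings → $1.25.
almonds + milk: the both-tight solution has a negative serving — not a feasible corner.
The minimum over all feasible corners is $1.25.

$1.25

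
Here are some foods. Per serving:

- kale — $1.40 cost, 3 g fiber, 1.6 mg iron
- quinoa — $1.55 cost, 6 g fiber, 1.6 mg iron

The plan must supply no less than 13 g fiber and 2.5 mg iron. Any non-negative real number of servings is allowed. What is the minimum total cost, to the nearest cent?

$3.36

Compare the cost at each extreme point of the feasible region.
kale only: max(13/3, 2.5/1.6) = 4.333 servings → $6.07.
quinoa only: max(13/6, 2.5/1.6) = 2.167 servings → $3.36.
kale + quinoa with both targets exact would need a negative amount; discard.
So the least-cost plan costs $3.36.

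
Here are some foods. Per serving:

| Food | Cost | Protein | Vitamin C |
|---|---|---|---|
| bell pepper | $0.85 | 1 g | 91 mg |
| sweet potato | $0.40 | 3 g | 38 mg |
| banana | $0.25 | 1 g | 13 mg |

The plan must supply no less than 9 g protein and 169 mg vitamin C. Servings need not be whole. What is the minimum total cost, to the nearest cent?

bell pepper only: max(9/1, 169/91) = 9 servings → $7.65.
sweet potato only: max(9/3, 169/38) = 4.447 servings → $1.78.
banana only: max(9/1, 169/13) = 13 servings → $3.25.
bell pepper + sweet potato with both tight: 0.7021 servings and 2.766 servings → $1.70.
bell pepper + banana with both tight: 0.6667 servings and 8.333 servings → $2.65.
sweet potato + banana: the both-tight solution has a negative serving — not a feasible corner.
So the least-cost plan costs $1.70.

$1.70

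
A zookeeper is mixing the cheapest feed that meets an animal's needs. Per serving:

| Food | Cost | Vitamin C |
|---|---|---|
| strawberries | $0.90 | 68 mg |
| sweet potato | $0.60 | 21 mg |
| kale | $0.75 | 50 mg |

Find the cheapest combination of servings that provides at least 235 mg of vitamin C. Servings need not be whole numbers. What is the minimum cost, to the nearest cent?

Cost per mg of vitamin C: strawberries $0.0132, kale $0.0150, sweet potato $0.0286.
With no serving limits, use only strawberries: 235 mg / 68 mg = 3.456 servings × $0.90 = $3.11.

$3.11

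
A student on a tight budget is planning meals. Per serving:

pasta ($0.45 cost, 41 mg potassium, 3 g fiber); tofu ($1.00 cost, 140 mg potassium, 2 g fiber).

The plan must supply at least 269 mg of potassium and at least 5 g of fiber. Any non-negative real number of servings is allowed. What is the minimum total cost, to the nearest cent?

$2.00

For a min-cost LP with two ≥-constraints, a basic feasible solution has at most two positive variables.
pasta only: max(269/41, 5/3) = 6.561 servings → $2.95.
tofu only: max(269/140, 5/2) = 2.5 servings → $2.50.
pasta + tofu with both tight: 0.4793 servings and 1.781 servings → $2.00.
Cheapest feasible corner: $2.00.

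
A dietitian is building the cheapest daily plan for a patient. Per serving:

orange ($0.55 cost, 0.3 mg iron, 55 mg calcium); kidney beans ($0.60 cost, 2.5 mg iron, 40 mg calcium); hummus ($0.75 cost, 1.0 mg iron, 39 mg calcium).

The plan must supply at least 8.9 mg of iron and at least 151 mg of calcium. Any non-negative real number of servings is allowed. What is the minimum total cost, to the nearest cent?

$2.22

Two binding constraints pin down two serving amounts, so the optimal mix uses at most two foods. The candidates are each food alone (scaled to the tighter of iron/calcium) and each pair with both constraints tight.
orange only: max(8.9/0.3, 151/55) = 29.67 servings → $16.32.
kidney beans only: max(8.9/2.5, 151/40) = 3.775 servings → $2.27.
hummus only: max(8.9/1.0, 151/39) = 8.9 servings → $6.67.
orange + kidney beans with both tight: 0.1713 servings and 3.539 servings → $2.22.
orange + hummus with both targets exact would need a negative amount; discard.
kidney beans + hummus with both tight: 3.41 servings and 0.3739 servings → $2.33.
Cheapest feasible corner: $2.22.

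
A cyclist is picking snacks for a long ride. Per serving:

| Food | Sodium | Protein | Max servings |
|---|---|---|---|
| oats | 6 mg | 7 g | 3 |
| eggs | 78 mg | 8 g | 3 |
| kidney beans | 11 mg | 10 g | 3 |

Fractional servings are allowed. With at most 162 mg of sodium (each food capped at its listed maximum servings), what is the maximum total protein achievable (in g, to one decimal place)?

62.4 g

Protein per mg sodium: oats 1.167, kidney beans 0.9091, eggs 0.1026.
Take 3 servings of oats: uses 18 mg sodium, +21.0 g protein (running total 21.0 g).
Take 3 servings of kidney beans: uses 33 mg sodium, +30.0 g protein (running total 51.0 g).
Take 1.423 servings of eggs: uses 111 mg sodium, +11.4 g protein (running total 62.4 g).
Filling greedily by protein-per-mg sodium is optimal for one linear limit, giving 62.4 g.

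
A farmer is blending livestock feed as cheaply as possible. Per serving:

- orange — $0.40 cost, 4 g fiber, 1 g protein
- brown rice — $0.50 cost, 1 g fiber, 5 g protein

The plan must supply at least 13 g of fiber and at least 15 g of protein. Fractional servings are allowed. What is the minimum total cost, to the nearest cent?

Compare the cost at each extreme point of the feasible region.
orange only: max(13/4, 15/1) = 15 servings → $6.00.
brown rice only: max(13/1, 15/5) = 13 servings → $6.50.
orange + brown rice with both tight: 2.632 servings and 2.474 servings → $2.29.
Cheapest feasible corner: $2.29.

$2.29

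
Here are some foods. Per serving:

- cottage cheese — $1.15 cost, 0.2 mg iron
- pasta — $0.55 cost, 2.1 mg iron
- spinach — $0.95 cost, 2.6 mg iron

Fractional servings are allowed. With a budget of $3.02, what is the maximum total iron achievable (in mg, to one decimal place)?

11.5 mg

Iron per dollar: pasta 3.818, spinach 2.737, cottage cheese 0.1739.
With no serving limits, spend the whole cost allowance on pasta: $3.02 / $0.55 × 2.1 mg = 11.5 mg.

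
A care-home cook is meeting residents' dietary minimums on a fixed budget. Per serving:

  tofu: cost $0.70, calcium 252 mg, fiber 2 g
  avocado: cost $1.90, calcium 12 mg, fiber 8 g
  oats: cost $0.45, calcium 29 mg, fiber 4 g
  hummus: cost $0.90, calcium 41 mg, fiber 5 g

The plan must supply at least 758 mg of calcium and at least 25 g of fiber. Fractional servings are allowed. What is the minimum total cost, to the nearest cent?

$3.97

A basic optimal solution has at most two foods positive. Try each food alone and each pair with both targets met exactly.
tofu only: max(758/252, 25/2) = 12.5 servings → $8.75.
avocado only: max(758/12, 25/8) = 63.17 servings → $120.02.
oats only: max(758/29, 25/4) = 26.14 servings → $11.76.
hummus only: max(758/41, 25/5) = 18.49 servings → $16.64.
tofu + avocado with both tight: 2.894 servings and 2.402 servings → $6.59.
tofu + oats with both tight: 2.428 servings and 5.036 servings → $3.97.
tofu + hummus with both tight: 2.347 servings and 4.061 servings → $5.30.
avocado + oats: the both-tight solution has a negative serving — not a feasible corner.
avocado + hummus: intersection lies outside the first quadrant.
oats + hummus: intersection lies outside the first quadrant.
The minimum over all feasible corners is $3.97.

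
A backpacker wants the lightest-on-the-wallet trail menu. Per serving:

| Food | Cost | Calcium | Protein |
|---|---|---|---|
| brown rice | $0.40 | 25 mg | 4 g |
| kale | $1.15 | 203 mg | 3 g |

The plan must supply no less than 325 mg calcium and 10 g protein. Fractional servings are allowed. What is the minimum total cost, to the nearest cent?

A basic optimal solution has at most two foods positive. Try each food alone and each pair with both targets met exactly.
brown rice only: max(325/25, 10/4) = 13 servings → $5.20.
kale only: max(325/203, 10/3) = 3.333 servings → $3.83.
brown rice + kale with both tight: 1.431 servings and 1.425 servings → $2.21.
The minimum over all feasible corners is $2.21.

$2.21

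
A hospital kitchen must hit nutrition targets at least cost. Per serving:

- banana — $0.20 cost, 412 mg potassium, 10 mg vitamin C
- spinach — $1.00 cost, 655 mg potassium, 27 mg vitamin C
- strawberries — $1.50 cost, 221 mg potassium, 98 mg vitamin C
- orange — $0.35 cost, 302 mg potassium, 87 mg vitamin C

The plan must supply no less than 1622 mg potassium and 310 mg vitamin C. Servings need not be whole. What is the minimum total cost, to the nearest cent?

banana only: max(1622/412, 310/10) = 31 servings → $6.20.
spinach only: max(1622/655, 310/27) = 11.48 servings → $11.48.
strawberries only: max(1622/221, 310/98) = 7.339 servings → $11.01.
orange only: max(1622/302, 310/87) = 5.371 servings → $1.88.
banana + spinach: the both-tight solution has a negative serving — not a feasible corner.
banana + strawberries with both tight: 2.37 servings and 2.921 servings → $4.86.
banana + orange with both tight: 1.447 servings and 3.397 servings → $1.48.
spinach + strawberries with both tight: 1.553 servings and 2.735 servings → $5.66.
spinach + orange with both tight: 0.9726 servings and 3.261 servings → $2.11.
strawberries + orange: the both-tight solution has a negative serving — not a feasible corner.
So the least-cost plan costs $1.48.

$1.48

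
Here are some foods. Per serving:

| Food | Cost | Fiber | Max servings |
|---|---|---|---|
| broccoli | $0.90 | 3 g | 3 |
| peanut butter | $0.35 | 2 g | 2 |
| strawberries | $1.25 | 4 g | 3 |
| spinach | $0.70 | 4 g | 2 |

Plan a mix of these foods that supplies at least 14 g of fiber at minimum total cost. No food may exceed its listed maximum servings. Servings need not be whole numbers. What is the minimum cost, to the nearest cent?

$2.70

Cost per g of fiber: peanut butter $0.1750, spinach $0.1750, broccoli $0.3000, strawberries $0.3125.
Take 2 servings of peanut butter: +4.0 g fiber for $0.70 (total $0.70, still need 10.0 g).
Take 2 servings of spinach: +8.0 g fiber for $1.40 (total $2.10, still need 2.0 g).
Take 0.6667 servings of broccoli: +2.0 g fiber for $0.60 (total $2.70, still need 0.0 g).
Greedy by cheapest-per-g is optimal for a single linear constraint, so the minimum cost is $2.70.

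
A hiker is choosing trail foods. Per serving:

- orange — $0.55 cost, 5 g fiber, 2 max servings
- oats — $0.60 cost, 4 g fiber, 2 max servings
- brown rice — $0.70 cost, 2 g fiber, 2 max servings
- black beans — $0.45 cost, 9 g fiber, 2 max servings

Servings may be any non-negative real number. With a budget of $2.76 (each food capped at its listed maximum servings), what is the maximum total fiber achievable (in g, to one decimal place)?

33.1 g

Fiber per dollar: black beans 20, orange 9.091, oats 6.667, brown rice 2.857.
Take 2 servings of black beans: spends $0.90, +18.0 g fiber (running total 18.0 g).
Take 2 servings of orange: spends $1.10, +10.0 g fiber (running total 28.0 g).
Take 1.267 servings of oats: spends $0.76, +5.1 g fiber (running total 33.1 g).
Filling greedily by fiber-per-dollar is optimal for one linear limit, giving 33.1 g.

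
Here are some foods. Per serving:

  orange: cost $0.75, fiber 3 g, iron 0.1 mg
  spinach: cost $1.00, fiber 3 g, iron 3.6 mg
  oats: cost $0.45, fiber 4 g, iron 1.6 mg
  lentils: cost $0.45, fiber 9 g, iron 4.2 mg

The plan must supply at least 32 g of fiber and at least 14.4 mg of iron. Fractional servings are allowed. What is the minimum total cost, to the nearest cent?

Compare the cost at each extreme point of the feasible region.
orange only: max(32/3, 14.4/0.1) = 144 servings → $108.00.
spinach only: max(32/3, 14.4/3.6) = 10.67 servings → $10.67.
oats only: max(32/4, 14.4/1.6) = 9 servings → $4.05.
lentils only: max(32/9, 14.4/4.2) = 3.556 servings → $1.60.
orange + spinach with both tight: 6.857 servings and 3.81 servings → $8.95.
orange + oats: intersection lies outside the first quadrant.
orange + lentils with both tight: 0.4103 servings and 3.419 servings → $1.85.
spinach + oats with both tight: 0.6667 servings and 7.5 servings → $4.04.
spinach + lentils with both targets exact would need a negative amount; discard.
oats + lentils with both tight: 2 servings and 2.667 servings → $2.10.
So the least-cost plan costs $1.60.

$1.60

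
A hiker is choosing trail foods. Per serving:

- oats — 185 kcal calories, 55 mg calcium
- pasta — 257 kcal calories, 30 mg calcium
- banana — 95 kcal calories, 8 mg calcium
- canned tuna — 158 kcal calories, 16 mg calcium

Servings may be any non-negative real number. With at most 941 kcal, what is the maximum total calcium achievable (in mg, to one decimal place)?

279.8 mg

Calcium per kcal: oats 0.2973, pasta 0.1167, canned tuna 0.1013, banana 0.08421.
With no serving limits, spend the whole calories allowance on oats: 941 kcal / 185 kcal × 55 mg = 279.8 mg.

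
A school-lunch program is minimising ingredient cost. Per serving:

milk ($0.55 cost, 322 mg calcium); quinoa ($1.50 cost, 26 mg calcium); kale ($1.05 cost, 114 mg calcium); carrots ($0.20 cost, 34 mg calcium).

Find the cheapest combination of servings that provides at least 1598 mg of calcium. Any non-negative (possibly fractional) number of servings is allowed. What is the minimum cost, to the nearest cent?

Cost per mg of calcium: milk $0.0017, carrots $0.0059, kale $0.0092, quinoa $0.0577.
With no serving limits, use only milk: 1598 mg / 322 mg = 4.963 servings × $0.55 = $2.73.

$2.73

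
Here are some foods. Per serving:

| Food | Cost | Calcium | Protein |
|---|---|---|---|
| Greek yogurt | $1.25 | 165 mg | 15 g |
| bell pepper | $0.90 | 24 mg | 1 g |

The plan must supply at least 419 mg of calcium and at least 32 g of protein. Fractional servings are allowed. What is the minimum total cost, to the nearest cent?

Greek yogurt only: max(419/165, 32/15) = 2.539 servings → $3.17.
bell pepper only: max(419/24, 32/1) = 32 servings → $28.80.
Greek yogurt + bell pepper with both tight: 1.79 servings and 5.154 servings → $6.88.
Cheapest feasible corner: $3.17.

$3.17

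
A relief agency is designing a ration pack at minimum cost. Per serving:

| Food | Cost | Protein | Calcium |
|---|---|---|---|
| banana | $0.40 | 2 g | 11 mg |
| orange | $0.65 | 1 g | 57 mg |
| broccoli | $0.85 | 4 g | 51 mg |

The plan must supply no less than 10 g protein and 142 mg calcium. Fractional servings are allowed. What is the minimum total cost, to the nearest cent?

For a min-cost LP with two ≥-constraints, a basic feasible solution has at most two positive variables.
banana only: max(10/2, 142/11) = 12.91 servings → $5.16.
orange only: max(10/1, 142/57) = 10 servings → $6.50.
broccoli only: max(10/4, 142/51) = 2.784 servings → $2.37.
banana + orange with both tight: 4.155 servings and 1.689 servings → $2.76.
banana + broccoli: intersection lies outside the first quadrant.
orange + broccoli with both tight: 0.3277 servings and 2.418 servings → $2.27.
Cheapest feasible corner: $2.27.

$2.27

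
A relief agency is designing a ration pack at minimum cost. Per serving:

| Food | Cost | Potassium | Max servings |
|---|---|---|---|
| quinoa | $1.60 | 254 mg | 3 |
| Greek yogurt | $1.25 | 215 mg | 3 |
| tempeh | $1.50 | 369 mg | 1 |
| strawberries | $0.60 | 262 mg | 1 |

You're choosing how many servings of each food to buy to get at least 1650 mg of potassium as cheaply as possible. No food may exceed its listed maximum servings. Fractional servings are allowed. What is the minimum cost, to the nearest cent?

$8.21

Cost per mg of potassium: strawberries $0.0023, tempeh $0.0041, Greek yogurt $0.0058, quinoa $0.0063.
Take 1 serving of strawberries: +262.0 mg potassium for $0.60 (total $0.60, still need 1388.0 mg).
Take 1 serving of tempeh: +369.0 mg potassium for $1.50 (total $2.10, still need 1019.0 mg).
Take 3 servings of Greek yogurt: +645.0 mg potassium for $3.75 (total $5.85, still need 374.0 mg).
Take 1.472 servings of quinoa: +374.0 mg potassium for $2.36 (total $8.21, still need 0.0 mg).
Filling from the cheapest source first is optimal under one linear minimum: $8.21.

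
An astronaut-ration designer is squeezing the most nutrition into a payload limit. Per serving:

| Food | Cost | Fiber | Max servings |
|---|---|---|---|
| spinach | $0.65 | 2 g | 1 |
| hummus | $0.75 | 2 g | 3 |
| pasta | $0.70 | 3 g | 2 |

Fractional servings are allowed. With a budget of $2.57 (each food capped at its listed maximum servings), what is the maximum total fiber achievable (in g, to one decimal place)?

9.4 g

Fiber per dollar: pasta 4.286, spinach 3.077, hummus 2.667.
Take 2 servings of pasta: spends $1.40, +6.0 g fiber (running total 6.0 g).
Take 1 serving of spinach: spends $0.65, +2.0 g fiber (running total 8.0 g).
Take 0.6933 servings of hummus: spends $0.52, +1.4 g fiber (running total 9.4 g).
Greedy by best ratio exhausts the cost allowance optimally: 9.4 g.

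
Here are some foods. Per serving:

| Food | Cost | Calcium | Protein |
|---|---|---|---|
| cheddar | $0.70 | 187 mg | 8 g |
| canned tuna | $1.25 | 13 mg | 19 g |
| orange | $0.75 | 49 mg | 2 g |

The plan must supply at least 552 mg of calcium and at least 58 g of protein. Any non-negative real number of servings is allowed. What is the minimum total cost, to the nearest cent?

$4.31

The cheapest plan sits at a corner of the feasible region — with two constraints it uses at most two foods.
cheddar only: max(552/187, 58/8) = 7.25 servings → $5.08.
canned tuna only: max(552/13, 58/19) = 42.46 servings → $53.08.
orange only: max(552/49, 58/2) = 29 servings → $21.75.
cheddar + canned tuna with both tight: 2.822 servings and 1.864 servings → $4.31.
cheddar + orange: intersection lies outside the first quadrant.
canned tuna + orange with both tight: 1.92 servings and 10.76 servings → $10.47.
Cheapest feasible corner: $4.31.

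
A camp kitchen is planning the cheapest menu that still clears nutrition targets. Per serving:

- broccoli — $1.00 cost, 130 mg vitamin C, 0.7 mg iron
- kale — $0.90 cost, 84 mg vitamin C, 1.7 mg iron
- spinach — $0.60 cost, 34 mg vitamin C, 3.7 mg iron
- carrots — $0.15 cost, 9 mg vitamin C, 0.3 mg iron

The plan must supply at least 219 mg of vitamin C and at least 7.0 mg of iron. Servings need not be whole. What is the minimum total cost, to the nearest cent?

$2.24

Compare the cost at each extreme point of the feasible region.
broccoli only: max(219/130, 7.0/0.7) = 10 servings → $10.00.
kale only: max(219/84, 7.0/1.7) = 4.118 servings → $3.71.
spinach only: max(219/34, 7.0/3.7) = 6.441 servings → $3.86.
carrots only: max(219/9, 7.0/0.3) = 24.33 servings → $3.65.
broccoli + kale: the both-tight solution has a negative serving — not a feasible corner.
broccoli + spinach with both tight: 1.252 servings and 1.655 servings → $2.24.
broccoli + carrots with both tight: 0.08257 servings and 23.14 servings → $3.55.
kale + spinach with both tight: 2.262 servings and 0.8526 servings → $2.55.
kale + carrots with both tight: 0.2727 servings and 21.79 servings → $3.51.
spinach + carrots: the both-tight solution has a negative serving — not a feasible corner.
So the least-cost plan costs $2.24.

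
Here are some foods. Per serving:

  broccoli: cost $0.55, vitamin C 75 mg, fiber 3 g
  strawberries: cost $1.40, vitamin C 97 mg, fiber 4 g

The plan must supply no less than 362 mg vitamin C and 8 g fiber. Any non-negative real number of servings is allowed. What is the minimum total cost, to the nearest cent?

$2.65

Check every corner: each single food scaled to meet both minima, and each pair solved so both constraints bind.
broccoli only: max(362/75, 8/3) = 4.827 servings → $2.65.
strawberries only: max(362/97, 8/4) = 3.732 servings → $5.22.
broccoli + strawberries with both targets exact would need a negative amount; discard.
The minimum over all feasible corners is $2.65.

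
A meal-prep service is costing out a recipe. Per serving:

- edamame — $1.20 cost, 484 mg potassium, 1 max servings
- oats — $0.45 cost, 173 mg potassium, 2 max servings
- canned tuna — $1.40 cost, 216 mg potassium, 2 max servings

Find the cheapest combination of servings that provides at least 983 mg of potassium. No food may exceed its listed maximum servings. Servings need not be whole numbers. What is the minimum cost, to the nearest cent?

Cost per mg of potassium: edamame $0.0025, oats $0.0026, canned tuna $0.0065.
Take 1 serving of edamame: +484.0 mg potassium for $1.20 (total $1.20, still need 499.0 mg).
Take 2 servings of oats: +346.0 mg potassium for $0.90 (total $2.10, still need 153.0 mg).
Take 0.7083 servings of canned tuna: +153.0 mg potassium for $0.99 (total $3.09, still need 0.0 mg).
Filling from the cheapest source first is optimal under one linear minimum: $3.09.

$3.09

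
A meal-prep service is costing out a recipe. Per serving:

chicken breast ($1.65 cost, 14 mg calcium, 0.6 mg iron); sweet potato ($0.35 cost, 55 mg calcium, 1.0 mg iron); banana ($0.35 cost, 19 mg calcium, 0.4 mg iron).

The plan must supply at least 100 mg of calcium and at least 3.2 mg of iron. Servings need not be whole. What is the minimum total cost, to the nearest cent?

An LP optimum is at a vertex; with two nutrient constraints at most two foods are used. Check each candidate.
chicken breast only: max(100/14, 3.2/0.6) = 7.143 servings → $11.79.
sweet potato only: max(100/55, 3.2/1.0) = 3.2 servings → $1.12.
banana only: max(100/19, 3.2/0.4) = 8 servings → $2.80.
chicken breast + sweet potato with both tight: 4 servings and 0.8 servings → $6.88.
chicken breast + banana with both tight: 3.586 servings and 2.621 servings → $6.83.
sweet potato + banana: the both-tight solution has a negative serving — not a feasible corner.
Cheapest feasible corner: $1.12.

$1.12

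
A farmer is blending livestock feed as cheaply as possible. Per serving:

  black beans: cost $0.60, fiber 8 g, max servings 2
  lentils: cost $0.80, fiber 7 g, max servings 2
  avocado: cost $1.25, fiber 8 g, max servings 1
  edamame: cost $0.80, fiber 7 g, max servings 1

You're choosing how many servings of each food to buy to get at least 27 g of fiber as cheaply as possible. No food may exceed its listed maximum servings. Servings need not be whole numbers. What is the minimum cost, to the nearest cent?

Cost per g of fiber: black beans $0.0750, lentils $0.1143, edamame $0.1143, avocado $0.1562.
Take 2 servings of black beans: +16.0 g fiber for $1.20 (total $1.20, still need 11.0 g).
Take 1.571 servings of lentils: +11.0 g fiber for $1.26 (total $2.46, still need 0.0 g).
Greedy by cheapest-per-g is optimal for a single linear constraint, so the minimum cost is $2.46.

$2.46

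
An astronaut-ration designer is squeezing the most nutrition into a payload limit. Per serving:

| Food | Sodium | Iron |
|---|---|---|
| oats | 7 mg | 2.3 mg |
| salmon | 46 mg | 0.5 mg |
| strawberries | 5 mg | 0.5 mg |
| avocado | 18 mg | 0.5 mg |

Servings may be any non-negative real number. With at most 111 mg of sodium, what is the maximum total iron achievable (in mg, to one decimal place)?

Iron per mg sodium: oats 0.3286, strawberries 0.1, avocado 0.02778, salmon 0.01087.
With no serving limits, spend the whole sodium allowance on oats: 111 mg / 7 mg × 2.3 mg = 36.5 mg.

36.5 mg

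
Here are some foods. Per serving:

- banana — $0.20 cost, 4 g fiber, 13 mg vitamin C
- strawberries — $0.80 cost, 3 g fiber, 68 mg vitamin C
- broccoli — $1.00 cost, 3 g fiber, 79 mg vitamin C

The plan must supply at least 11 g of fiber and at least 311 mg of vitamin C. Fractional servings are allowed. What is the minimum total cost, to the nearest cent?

This is a tiny linear program; its minimum lies at a vertex of the feasible set. List the vertices and price them.
banana only: max(11/4, 311/13) = 23.92 servings → $4.78.
strawberries only: max(11/3, 311/68) = 4.574 servings → $3.66.
broccoli only: max(11/3, 311/79) = 3.937 servings → $3.94.
banana + strawberries: the both-tight solution has a negative serving — not a feasible corner.
banana + broccoli: intersection lies outside the first quadrant.
strawberries + broccoli: intersection lies outside the first quadrant.
The minimum over all feasible corners is $3.66.

$3.66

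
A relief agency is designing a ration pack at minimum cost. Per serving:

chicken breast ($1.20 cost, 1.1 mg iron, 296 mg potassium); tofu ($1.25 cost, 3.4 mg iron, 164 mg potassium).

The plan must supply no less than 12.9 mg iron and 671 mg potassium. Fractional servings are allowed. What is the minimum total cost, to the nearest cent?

Two binding constraints pin down two serving amounts, so the optimal mix uses at most two foods. The candidates are each food alone (scaled to the tighter of iron/potassium) and each pair with both constraints tight.
chicken breast only: max(12.9/1.1, 671/296) = 11.73 servings → $14.07.
tofu only: max(12.9/3.4, 671/164) = 4.091 servings → $5.11.
chicken breast + tofu with both tight: 0.2007 servings and 3.729 servings → $4.90.
Cheapest feasible corner: $4.90.

$4.90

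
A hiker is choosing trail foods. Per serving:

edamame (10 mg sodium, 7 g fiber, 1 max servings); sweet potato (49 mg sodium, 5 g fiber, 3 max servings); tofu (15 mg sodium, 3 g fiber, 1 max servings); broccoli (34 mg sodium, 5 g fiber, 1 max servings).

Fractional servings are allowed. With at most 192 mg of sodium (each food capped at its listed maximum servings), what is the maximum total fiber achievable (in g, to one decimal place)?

28.6 g

Fiber per mg sodium: edamame 0.7, tofu 0.2, broccoli 0.1471, sweet potato 0.102.
Take 1 serving of edamame: uses 10 mg sodium, +7.0 g fiber (running total 7.0 g).
Take 1 serving of tofu: uses 15 mg sodium, +3.0 g fiber (running total 10.0 g).
Take 1 serving of broccoli: uses 34 mg sodium, +5.0 g fiber (running total 15.0 g).
Take 2.714 servings of sweet potato: uses 133 mg sodium, +13.6 g fiber (running total 28.6 g).
Greedy by best ratio exhausts the sodium allowance optimally: 28.6 g.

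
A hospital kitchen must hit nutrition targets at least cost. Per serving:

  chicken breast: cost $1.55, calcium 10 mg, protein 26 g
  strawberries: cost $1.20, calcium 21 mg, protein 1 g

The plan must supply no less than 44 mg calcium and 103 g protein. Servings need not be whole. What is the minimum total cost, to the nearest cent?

A basic optimal solution has at most two foods positive. Try each food alone and each pair with both targets met exactly.
chicken breast only: max(44/10, 103/26) = 4.4 servings → $6.82.
strawberries only: max(44/21, 103/1) = 103 servings → $123.60.
chicken breast + strawberries with both tight: 3.953 servings and 0.2127 servings → $6.38.
So the least-cost plan costs $6.38.

$6.38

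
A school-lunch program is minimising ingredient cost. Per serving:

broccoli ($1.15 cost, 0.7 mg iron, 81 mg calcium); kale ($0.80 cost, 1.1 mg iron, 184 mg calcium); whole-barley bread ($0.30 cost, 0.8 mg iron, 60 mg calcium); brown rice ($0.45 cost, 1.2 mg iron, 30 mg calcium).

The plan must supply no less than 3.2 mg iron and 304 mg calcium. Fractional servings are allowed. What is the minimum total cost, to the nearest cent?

$1.44

broccoli only: max(3.2/0.7, 304/81) = 4.571 servings → $5.26.
kale only: max(3.2/1.1, 304/184) = 2.909 servings → $2.33.
whole-barley bread only: max(3.2/0.8, 304/60) = 5.067 servings → $1.52.
brown rice only: max(3.2/1.2, 304/30) = 10.13 servings → $4.56.
broccoli + kale: intersection lies outside the first quadrant.
broccoli + whole-barley bread with both tight: 2.246 servings and 2.035 servings → $3.19.
broccoli + brown rice with both tight: 3.528 servings and 0.6089 servings → $4.33.
kale + whole-barley bread with both tight: 0.6305 servings and 3.133 servings → $1.44.
kale + brown rice with both tight: 1.431 servings and 1.355 servings → $1.75.
whole-barley bread + brown rice: the both-tight solution has a negative serving — not a feasible corner.
So the least-cost plan costs $1.44.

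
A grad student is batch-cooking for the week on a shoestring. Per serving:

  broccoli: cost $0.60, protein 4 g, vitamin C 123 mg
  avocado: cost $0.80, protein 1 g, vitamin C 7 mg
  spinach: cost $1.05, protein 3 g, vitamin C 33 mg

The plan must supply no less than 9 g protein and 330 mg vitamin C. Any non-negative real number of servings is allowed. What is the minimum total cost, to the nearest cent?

Two binding constraints pin down two serving amounts, so the optimal mix uses at most two foods. The candidates are each food alone (scaled to the tighter of protein/vitamin C) and each pair with both constraints tight.
broccoli only: max(9/4, 330/123) = 2.683 servings → $1.61.
avocado only: max(9/1, 330/7) = 47.14 servings → $37.71.
spinach only: max(9/3, 330/33) = 10 servings → $10.50.
broccoli + avocado with both targets exact would need a negative amount; discard.
broccoli + spinach: the both-tight solution has a negative serving — not a feasible corner.
avocado + spinach: intersection lies outside the first quadrant.
So the least-cost plan costs $1.61.

$1.61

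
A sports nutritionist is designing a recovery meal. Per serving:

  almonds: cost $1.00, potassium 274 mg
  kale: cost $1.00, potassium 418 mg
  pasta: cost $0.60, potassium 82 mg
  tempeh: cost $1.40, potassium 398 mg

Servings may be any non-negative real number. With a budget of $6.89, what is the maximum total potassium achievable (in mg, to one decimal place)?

2880.0 mg

Potassium per dollar: kale 418, tempeh 284.3, almonds 274, pasta 136.7.
With no serving limits, spend the whole cost allowance on kale: $6.89 / $1.00 × 418 mg = 2880.0 mg.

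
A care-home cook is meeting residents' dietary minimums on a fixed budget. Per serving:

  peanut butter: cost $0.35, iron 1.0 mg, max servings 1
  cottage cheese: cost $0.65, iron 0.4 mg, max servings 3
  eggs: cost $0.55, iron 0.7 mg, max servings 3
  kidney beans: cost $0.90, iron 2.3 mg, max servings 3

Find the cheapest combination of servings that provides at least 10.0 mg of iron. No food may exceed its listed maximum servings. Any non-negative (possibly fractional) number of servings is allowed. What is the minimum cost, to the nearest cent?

Cost per mg of iron: peanut butter $0.3500, kidney beans $0.3913, eggs $0.7857, cottage cheese $1.6250.
Take 1 serving of peanut butter: +1.0 mg iron for $0.35 (total $0.35, still need 9.0 mg).
Take 3 servings of kidney beans: +6.9 mg iron for $2.70 (total $3.05, still need 2.1 mg).
Take 3 servings of eggs: +2.1 mg iron for $1.65 (total $4.70, still need 0.0 mg).
Filling from the cheapest source first is optimal under one linear minimum: $4.70.

$4.70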